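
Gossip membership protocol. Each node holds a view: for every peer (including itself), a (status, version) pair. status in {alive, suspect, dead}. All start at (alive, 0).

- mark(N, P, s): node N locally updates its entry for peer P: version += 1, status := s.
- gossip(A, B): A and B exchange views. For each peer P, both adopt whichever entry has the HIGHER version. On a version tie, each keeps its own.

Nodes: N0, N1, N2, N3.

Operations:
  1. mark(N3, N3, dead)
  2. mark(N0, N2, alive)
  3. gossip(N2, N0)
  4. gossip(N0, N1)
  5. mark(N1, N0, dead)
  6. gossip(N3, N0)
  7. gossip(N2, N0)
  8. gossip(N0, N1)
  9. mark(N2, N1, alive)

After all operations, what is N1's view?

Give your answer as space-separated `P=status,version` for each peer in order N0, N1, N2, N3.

Answer: N0=dead,1 N1=alive,0 N2=alive,1 N3=dead,1

Derivation:
Op 1: N3 marks N3=dead -> (dead,v1)
Op 2: N0 marks N2=alive -> (alive,v1)
Op 3: gossip N2<->N0 -> N2.N0=(alive,v0) N2.N1=(alive,v0) N2.N2=(alive,v1) N2.N3=(alive,v0) | N0.N0=(alive,v0) N0.N1=(alive,v0) N0.N2=(alive,v1) N0.N3=(alive,v0)
Op 4: gossip N0<->N1 -> N0.N0=(alive,v0) N0.N1=(alive,v0) N0.N2=(alive,v1) N0.N3=(alive,v0) | N1.N0=(alive,v0) N1.N1=(alive,v0) N1.N2=(alive,v1) N1.N3=(alive,v0)
Op 5: N1 marks N0=dead -> (dead,v1)
Op 6: gossip N3<->N0 -> N3.N0=(alive,v0) N3.N1=(alive,v0) N3.N2=(alive,v1) N3.N3=(dead,v1) | N0.N0=(alive,v0) N0.N1=(alive,v0) N0.N2=(alive,v1) N0.N3=(dead,v1)
Op 7: gossip N2<->N0 -> N2.N0=(alive,v0) N2.N1=(alive,v0) N2.N2=(alive,v1) N2.N3=(dead,v1) | N0.N0=(alive,v0) N0.N1=(alive,v0) N0.N2=(alive,v1) N0.N3=(dead,v1)
Op 8: gossip N0<->N1 -> N0.N0=(dead,v1) N0.N1=(alive,v0) N0.N2=(alive,v1) N0.N3=(dead,v1) | N1.N0=(dead,v1) N1.N1=(alive,v0) N1.N2=(alive,v1) N1.N3=(dead,v1)
Op 9: N2 marks N1=alive -> (alive,v1)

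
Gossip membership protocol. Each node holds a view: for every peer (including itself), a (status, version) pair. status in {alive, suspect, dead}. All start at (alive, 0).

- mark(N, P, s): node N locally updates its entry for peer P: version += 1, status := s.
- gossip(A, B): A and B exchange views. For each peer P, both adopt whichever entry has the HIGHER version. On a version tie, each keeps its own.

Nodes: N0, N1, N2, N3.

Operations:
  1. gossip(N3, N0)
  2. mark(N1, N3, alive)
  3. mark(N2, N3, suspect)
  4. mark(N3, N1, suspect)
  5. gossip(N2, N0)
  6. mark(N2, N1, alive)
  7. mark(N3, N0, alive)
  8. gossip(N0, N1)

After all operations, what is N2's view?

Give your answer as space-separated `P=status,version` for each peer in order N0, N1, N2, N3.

Answer: N0=alive,0 N1=alive,1 N2=alive,0 N3=suspect,1

Derivation:
Op 1: gossip N3<->N0 -> N3.N0=(alive,v0) N3.N1=(alive,v0) N3.N2=(alive,v0) N3.N3=(alive,v0) | N0.N0=(alive,v0) N0.N1=(alive,v0) N0.N2=(alive,v0) N0.N3=(alive,v0)
Op 2: N1 marks N3=alive -> (alive,v1)
Op 3: N2 marks N3=suspect -> (suspect,v1)
Op 4: N3 marks N1=suspect -> (suspect,v1)
Op 5: gossip N2<->N0 -> N2.N0=(alive,v0) N2.N1=(alive,v0) N2.N2=(alive,v0) N2.N3=(suspect,v1) | N0.N0=(alive,v0) N0.N1=(alive,v0) N0.N2=(alive,v0) N0.N3=(suspect,v1)
Op 6: N2 marks N1=alive -> (alive,v1)
Op 7: N3 marks N0=alive -> (alive,v1)
Op 8: gossip N0<->N1 -> N0.N0=(alive,v0) N0.N1=(alive,v0) N0.N2=(alive,v0) N0.N3=(suspect,v1) | N1.N0=(alive,v0) N1.N1=(alive,v0) N1.N2=(alive,v0) N1.N3=(alive,v1)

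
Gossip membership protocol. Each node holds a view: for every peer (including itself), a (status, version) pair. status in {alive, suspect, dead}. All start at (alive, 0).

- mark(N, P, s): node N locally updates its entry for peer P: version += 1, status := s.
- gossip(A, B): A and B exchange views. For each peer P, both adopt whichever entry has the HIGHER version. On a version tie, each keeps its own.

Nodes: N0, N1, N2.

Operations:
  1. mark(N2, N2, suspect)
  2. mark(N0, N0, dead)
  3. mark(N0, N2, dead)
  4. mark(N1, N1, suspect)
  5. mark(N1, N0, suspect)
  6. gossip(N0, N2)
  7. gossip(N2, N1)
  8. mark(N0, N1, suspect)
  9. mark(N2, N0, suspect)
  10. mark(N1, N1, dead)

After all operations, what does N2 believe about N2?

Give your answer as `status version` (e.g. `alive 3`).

Answer: suspect 1

Derivation:
Op 1: N2 marks N2=suspect -> (suspect,v1)
Op 2: N0 marks N0=dead -> (dead,v1)
Op 3: N0 marks N2=dead -> (dead,v1)
Op 4: N1 marks N1=suspect -> (suspect,v1)
Op 5: N1 marks N0=suspect -> (suspect,v1)
Op 6: gossip N0<->N2 -> N0.N0=(dead,v1) N0.N1=(alive,v0) N0.N2=(dead,v1) | N2.N0=(dead,v1) N2.N1=(alive,v0) N2.N2=(suspect,v1)
Op 7: gossip N2<->N1 -> N2.N0=(dead,v1) N2.N1=(suspect,v1) N2.N2=(suspect,v1) | N1.N0=(suspect,v1) N1.N1=(suspect,v1) N1.N2=(suspect,v1)
Op 8: N0 marks N1=suspect -> (suspect,v1)
Op 9: N2 marks N0=suspect -> (suspect,v2)
Op 10: N1 marks N1=dead -> (dead,v2)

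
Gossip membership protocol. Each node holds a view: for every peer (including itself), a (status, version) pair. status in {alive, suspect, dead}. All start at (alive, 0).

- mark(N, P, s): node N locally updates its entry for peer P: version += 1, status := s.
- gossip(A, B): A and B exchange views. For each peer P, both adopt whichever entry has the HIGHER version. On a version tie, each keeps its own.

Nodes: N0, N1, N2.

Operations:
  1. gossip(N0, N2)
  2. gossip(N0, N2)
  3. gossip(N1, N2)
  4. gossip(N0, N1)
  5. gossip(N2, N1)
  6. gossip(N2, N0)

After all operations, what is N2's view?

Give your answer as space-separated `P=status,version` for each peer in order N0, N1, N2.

Op 1: gossip N0<->N2 -> N0.N0=(alive,v0) N0.N1=(alive,v0) N0.N2=(alive,v0) | N2.N0=(alive,v0) N2.N1=(alive,v0) N2.N2=(alive,v0)
Op 2: gossip N0<->N2 -> N0.N0=(alive,v0) N0.N1=(alive,v0) N0.N2=(alive,v0) | N2.N0=(alive,v0) N2.N1=(alive,v0) N2.N2=(alive,v0)
Op 3: gossip N1<->N2 -> N1.N0=(alive,v0) N1.N1=(alive,v0) N1.N2=(alive,v0) | N2.N0=(alive,v0) N2.N1=(alive,v0) N2.N2=(alive,v0)
Op 4: gossip N0<->N1 -> N0.N0=(alive,v0) N0.N1=(alive,v0) N0.N2=(alive,v0) | N1.N0=(alive,v0) N1.N1=(alive,v0) N1.N2=(alive,v0)
Op 5: gossip N2<->N1 -> N2.N0=(alive,v0) N2.N1=(alive,v0) N2.N2=(alive,v0) | N1.N0=(alive,v0) N1.N1=(alive,v0) N1.N2=(alive,v0)
Op 6: gossip N2<->N0 -> N2.N0=(alive,v0) N2.N1=(alive,v0) N2.N2=(alive,v0) | N0.N0=(alive,v0) N0.N1=(alive,v0) N0.N2=(alive,v0)

Answer: N0=alive,0 N1=alive,0 N2=alive,0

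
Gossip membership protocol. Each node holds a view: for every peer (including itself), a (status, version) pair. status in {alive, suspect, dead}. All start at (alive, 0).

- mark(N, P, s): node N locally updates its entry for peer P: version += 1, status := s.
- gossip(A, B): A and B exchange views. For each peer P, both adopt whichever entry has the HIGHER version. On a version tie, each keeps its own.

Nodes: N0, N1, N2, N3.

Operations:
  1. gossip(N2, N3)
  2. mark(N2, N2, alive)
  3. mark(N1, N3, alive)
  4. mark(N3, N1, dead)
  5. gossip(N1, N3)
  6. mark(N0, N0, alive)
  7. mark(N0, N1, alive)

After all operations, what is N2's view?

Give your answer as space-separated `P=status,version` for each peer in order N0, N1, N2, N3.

Answer: N0=alive,0 N1=alive,0 N2=alive,1 N3=alive,0

Derivation:
Op 1: gossip N2<->N3 -> N2.N0=(alive,v0) N2.N1=(alive,v0) N2.N2=(alive,v0) N2.N3=(alive,v0) | N3.N0=(alive,v0) N3.N1=(alive,v0) N3.N2=(alive,v0) N3.N3=(alive,v0)
Op 2: N2 marks N2=alive -> (alive,v1)
Op 3: N1 marks N3=alive -> (alive,v1)
Op 4: N3 marks N1=dead -> (dead,v1)
Op 5: gossip N1<->N3 -> N1.N0=(alive,v0) N1.N1=(dead,v1) N1.N2=(alive,v0) N1.N3=(alive,v1) | N3.N0=(alive,v0) N3.N1=(dead,v1) N3.N2=(alive,v0) N3.N3=(alive,v1)
Op 6: N0 marks N0=alive -> (alive,v1)
Op 7: N0 marks N1=alive -> (alive,v1)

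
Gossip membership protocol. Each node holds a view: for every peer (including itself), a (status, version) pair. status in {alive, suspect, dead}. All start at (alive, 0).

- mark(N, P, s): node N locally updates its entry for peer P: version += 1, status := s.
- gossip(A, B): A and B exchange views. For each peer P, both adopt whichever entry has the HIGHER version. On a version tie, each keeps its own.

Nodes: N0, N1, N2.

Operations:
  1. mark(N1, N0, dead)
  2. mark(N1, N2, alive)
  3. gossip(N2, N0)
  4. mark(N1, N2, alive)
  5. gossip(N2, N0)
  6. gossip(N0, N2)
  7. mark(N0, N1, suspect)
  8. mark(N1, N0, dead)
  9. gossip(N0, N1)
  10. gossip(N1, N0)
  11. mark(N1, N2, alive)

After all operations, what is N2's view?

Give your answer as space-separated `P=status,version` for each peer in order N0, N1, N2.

Op 1: N1 marks N0=dead -> (dead,v1)
Op 2: N1 marks N2=alive -> (alive,v1)
Op 3: gossip N2<->N0 -> N2.N0=(alive,v0) N2.N1=(alive,v0) N2.N2=(alive,v0) | N0.N0=(alive,v0) N0.N1=(alive,v0) N0.N2=(alive,v0)
Op 4: N1 marks N2=alive -> (alive,v2)
Op 5: gossip N2<->N0 -> N2.N0=(alive,v0) N2.N1=(alive,v0) N2.N2=(alive,v0) | N0.N0=(alive,v0) N0.N1=(alive,v0) N0.N2=(alive,v0)
Op 6: gossip N0<->N2 -> N0.N0=(alive,v0) N0.N1=(alive,v0) N0.N2=(alive,v0) | N2.N0=(alive,v0) N2.N1=(alive,v0) N2.N2=(alive,v0)
Op 7: N0 marks N1=suspect -> (suspect,v1)
Op 8: N1 marks N0=dead -> (dead,v2)
Op 9: gossip N0<->N1 -> N0.N0=(dead,v2) N0.N1=(suspect,v1) N0.N2=(alive,v2) | N1.N0=(dead,v2) N1.N1=(suspect,v1) N1.N2=(alive,v2)
Op 10: gossip N1<->N0 -> N1.N0=(dead,v2) N1.N1=(suspect,v1) N1.N2=(alive,v2) | N0.N0=(dead,v2) N0.N1=(suspect,v1) N0.N2=(alive,v2)
Op 11: N1 marks N2=alive -> (alive,v3)

Answer: N0=alive,0 N1=alive,0 N2=alive,0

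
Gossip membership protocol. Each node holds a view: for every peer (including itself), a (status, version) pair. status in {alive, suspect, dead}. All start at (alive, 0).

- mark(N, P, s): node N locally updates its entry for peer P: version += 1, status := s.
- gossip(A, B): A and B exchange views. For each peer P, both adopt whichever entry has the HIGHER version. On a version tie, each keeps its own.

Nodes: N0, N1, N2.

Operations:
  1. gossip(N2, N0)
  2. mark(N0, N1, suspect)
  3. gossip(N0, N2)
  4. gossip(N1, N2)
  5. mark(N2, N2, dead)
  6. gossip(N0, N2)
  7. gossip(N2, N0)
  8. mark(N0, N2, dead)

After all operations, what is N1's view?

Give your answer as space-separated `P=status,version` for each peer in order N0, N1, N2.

Op 1: gossip N2<->N0 -> N2.N0=(alive,v0) N2.N1=(alive,v0) N2.N2=(alive,v0) | N0.N0=(alive,v0) N0.N1=(alive,v0) N0.N2=(alive,v0)
Op 2: N0 marks N1=suspect -> (suspect,v1)
Op 3: gossip N0<->N2 -> N0.N0=(alive,v0) N0.N1=(suspect,v1) N0.N2=(alive,v0) | N2.N0=(alive,v0) N2.N1=(suspect,v1) N2.N2=(alive,v0)
Op 4: gossip N1<->N2 -> N1.N0=(alive,v0) N1.N1=(suspect,v1) N1.N2=(alive,v0) | N2.N0=(alive,v0) N2.N1=(suspect,v1) N2.N2=(alive,v0)
Op 5: N2 marks N2=dead -> (dead,v1)
Op 6: gossip N0<->N2 -> N0.N0=(alive,v0) N0.N1=(suspect,v1) N0.N2=(dead,v1) | N2.N0=(alive,v0) N2.N1=(suspect,v1) N2.N2=(dead,v1)
Op 7: gossip N2<->N0 -> N2.N0=(alive,v0) N2.N1=(suspect,v1) N2.N2=(dead,v1) | N0.N0=(alive,v0) N0.N1=(suspect,v1) N0.N2=(dead,v1)
Op 8: N0 marks N2=dead -> (dead,v2)

Answer: N0=alive,0 N1=suspect,1 N2=alive,0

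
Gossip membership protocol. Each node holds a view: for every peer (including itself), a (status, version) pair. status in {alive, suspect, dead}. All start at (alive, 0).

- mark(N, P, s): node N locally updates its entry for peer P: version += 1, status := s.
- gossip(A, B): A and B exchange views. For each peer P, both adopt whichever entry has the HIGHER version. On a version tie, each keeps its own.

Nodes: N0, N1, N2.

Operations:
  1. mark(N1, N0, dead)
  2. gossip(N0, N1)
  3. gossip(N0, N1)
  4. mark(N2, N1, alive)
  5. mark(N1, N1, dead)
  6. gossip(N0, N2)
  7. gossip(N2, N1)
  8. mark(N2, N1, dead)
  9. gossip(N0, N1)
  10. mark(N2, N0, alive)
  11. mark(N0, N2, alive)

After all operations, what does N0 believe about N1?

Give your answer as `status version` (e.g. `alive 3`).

Op 1: N1 marks N0=dead -> (dead,v1)
Op 2: gossip N0<->N1 -> N0.N0=(dead,v1) N0.N1=(alive,v0) N0.N2=(alive,v0) | N1.N0=(dead,v1) N1.N1=(alive,v0) N1.N2=(alive,v0)
Op 3: gossip N0<->N1 -> N0.N0=(dead,v1) N0.N1=(alive,v0) N0.N2=(alive,v0) | N1.N0=(dead,v1) N1.N1=(alive,v0) N1.N2=(alive,v0)
Op 4: N2 marks N1=alive -> (alive,v1)
Op 5: N1 marks N1=dead -> (dead,v1)
Op 6: gossip N0<->N2 -> N0.N0=(dead,v1) N0.N1=(alive,v1) N0.N2=(alive,v0) | N2.N0=(dead,v1) N2.N1=(alive,v1) N2.N2=(alive,v0)
Op 7: gossip N2<->N1 -> N2.N0=(dead,v1) N2.N1=(alive,v1) N2.N2=(alive,v0) | N1.N0=(dead,v1) N1.N1=(dead,v1) N1.N2=(alive,v0)
Op 8: N2 marks N1=dead -> (dead,v2)
Op 9: gossip N0<->N1 -> N0.N0=(dead,v1) N0.N1=(alive,v1) N0.N2=(alive,v0) | N1.N0=(dead,v1) N1.N1=(dead,v1) N1.N2=(alive,v0)
Op 10: N2 marks N0=alive -> (alive,v2)
Op 11: N0 marks N2=alive -> (alive,v1)

Answer: alive 1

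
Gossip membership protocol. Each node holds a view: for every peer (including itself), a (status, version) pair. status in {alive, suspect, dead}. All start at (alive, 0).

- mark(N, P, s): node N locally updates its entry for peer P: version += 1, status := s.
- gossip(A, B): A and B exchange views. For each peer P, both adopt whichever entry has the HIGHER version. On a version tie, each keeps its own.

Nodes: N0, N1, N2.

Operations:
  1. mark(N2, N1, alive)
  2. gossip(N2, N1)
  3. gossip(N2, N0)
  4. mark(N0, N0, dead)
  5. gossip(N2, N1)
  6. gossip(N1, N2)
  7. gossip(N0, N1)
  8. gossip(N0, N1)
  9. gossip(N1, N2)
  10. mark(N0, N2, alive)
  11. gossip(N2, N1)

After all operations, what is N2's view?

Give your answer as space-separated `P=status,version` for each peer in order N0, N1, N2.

Op 1: N2 marks N1=alive -> (alive,v1)
Op 2: gossip N2<->N1 -> N2.N0=(alive,v0) N2.N1=(alive,v1) N2.N2=(alive,v0) | N1.N0=(alive,v0) N1.N1=(alive,v1) N1.N2=(alive,v0)
Op 3: gossip N2<->N0 -> N2.N0=(alive,v0) N2.N1=(alive,v1) N2.N2=(alive,v0) | N0.N0=(alive,v0) N0.N1=(alive,v1) N0.N2=(alive,v0)
Op 4: N0 marks N0=dead -> (dead,v1)
Op 5: gossip N2<->N1 -> N2.N0=(alive,v0) N2.N1=(alive,v1) N2.N2=(alive,v0) | N1.N0=(alive,v0) N1.N1=(alive,v1) N1.N2=(alive,v0)
Op 6: gossip N1<->N2 -> N1.N0=(alive,v0) N1.N1=(alive,v1) N1.N2=(alive,v0) | N2.N0=(alive,v0) N2.N1=(alive,v1) N2.N2=(alive,v0)
Op 7: gossip N0<->N1 -> N0.N0=(dead,v1) N0.N1=(alive,v1) N0.N2=(alive,v0) | N1.N0=(dead,v1) N1.N1=(alive,v1) N1.N2=(alive,v0)
Op 8: gossip N0<->N1 -> N0.N0=(dead,v1) N0.N1=(alive,v1) N0.N2=(alive,v0) | N1.N0=(dead,v1) N1.N1=(alive,v1) N1.N2=(alive,v0)
Op 9: gossip N1<->N2 -> N1.N0=(dead,v1) N1.N1=(alive,v1) N1.N2=(alive,v0) | N2.N0=(dead,v1) N2.N1=(alive,v1) N2.N2=(alive,v0)
Op 10: N0 marks N2=alive -> (alive,v1)
Op 11: gossip N2<->N1 -> N2.N0=(dead,v1) N2.N1=(alive,v1) N2.N2=(alive,v0) | N1.N0=(dead,v1) N1.N1=(alive,v1) N1.N2=(alive,v0)

Answer: N0=dead,1 N1=alive,1 N2=alive,0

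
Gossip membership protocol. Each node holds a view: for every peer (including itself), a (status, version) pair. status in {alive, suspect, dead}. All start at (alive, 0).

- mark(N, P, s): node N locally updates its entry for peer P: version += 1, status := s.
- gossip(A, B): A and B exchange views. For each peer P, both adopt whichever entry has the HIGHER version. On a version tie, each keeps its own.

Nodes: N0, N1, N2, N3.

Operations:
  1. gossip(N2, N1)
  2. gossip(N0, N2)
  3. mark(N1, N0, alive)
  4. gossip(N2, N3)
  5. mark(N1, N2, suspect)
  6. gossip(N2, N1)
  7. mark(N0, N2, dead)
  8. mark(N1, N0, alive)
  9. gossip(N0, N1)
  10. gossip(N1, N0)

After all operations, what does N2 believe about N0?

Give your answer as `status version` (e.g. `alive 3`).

Op 1: gossip N2<->N1 -> N2.N0=(alive,v0) N2.N1=(alive,v0) N2.N2=(alive,v0) N2.N3=(alive,v0) | N1.N0=(alive,v0) N1.N1=(alive,v0) N1.N2=(alive,v0) N1.N3=(alive,v0)
Op 2: gossip N0<->N2 -> N0.N0=(alive,v0) N0.N1=(alive,v0) N0.N2=(alive,v0) N0.N3=(alive,v0) | N2.N0=(alive,v0) N2.N1=(alive,v0) N2.N2=(alive,v0) N2.N3=(alive,v0)
Op 3: N1 marks N0=alive -> (alive,v1)
Op 4: gossip N2<->N3 -> N2.N0=(alive,v0) N2.N1=(alive,v0) N2.N2=(alive,v0) N2.N3=(alive,v0) | N3.N0=(alive,v0) N3.N1=(alive,v0) N3.N2=(alive,v0) N3.N3=(alive,v0)
Op 5: N1 marks N2=suspect -> (suspect,v1)
Op 6: gossip N2<->N1 -> N2.N0=(alive,v1) N2.N1=(alive,v0) N2.N2=(suspect,v1) N2.N3=(alive,v0) | N1.N0=(alive,v1) N1.N1=(alive,v0) N1.N2=(suspect,v1) N1.N3=(alive,v0)
Op 7: N0 marks N2=dead -> (dead,v1)
Op 8: N1 marks N0=alive -> (alive,v2)
Op 9: gossip N0<->N1 -> N0.N0=(alive,v2) N0.N1=(alive,v0) N0.N2=(dead,v1) N0.N3=(alive,v0) | N1.N0=(alive,v2) N1.N1=(alive,v0) N1.N2=(suspect,v1) N1.N3=(alive,v0)
Op 10: gossip N1<->N0 -> N1.N0=(alive,v2) N1.N1=(alive,v0) N1.N2=(suspect,v1) N1.N3=(alive,v0) | N0.N0=(alive,v2) N0.N1=(alive,v0) N0.N2=(dead,v1) N0.N3=(alive,v0)

Answer: alive 1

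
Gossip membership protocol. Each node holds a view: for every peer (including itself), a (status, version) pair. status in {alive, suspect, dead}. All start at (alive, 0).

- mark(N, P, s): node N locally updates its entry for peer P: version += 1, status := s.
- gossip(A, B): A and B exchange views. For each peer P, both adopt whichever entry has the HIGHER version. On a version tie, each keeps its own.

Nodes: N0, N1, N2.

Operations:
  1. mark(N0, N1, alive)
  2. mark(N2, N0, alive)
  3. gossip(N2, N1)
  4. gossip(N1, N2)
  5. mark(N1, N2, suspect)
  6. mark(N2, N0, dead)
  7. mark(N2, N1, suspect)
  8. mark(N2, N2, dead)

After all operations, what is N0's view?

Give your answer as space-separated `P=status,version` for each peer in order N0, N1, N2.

Answer: N0=alive,0 N1=alive,1 N2=alive,0

Derivation:
Op 1: N0 marks N1=alive -> (alive,v1)
Op 2: N2 marks N0=alive -> (alive,v1)
Op 3: gossip N2<->N1 -> N2.N0=(alive,v1) N2.N1=(alive,v0) N2.N2=(alive,v0) | N1.N0=(alive,v1) N1.N1=(alive,v0) N1.N2=(alive,v0)
Op 4: gossip N1<->N2 -> N1.N0=(alive,v1) N1.N1=(alive,v0) N1.N2=(alive,v0) | N2.N0=(alive,v1) N2.N1=(alive,v0) N2.N2=(alive,v0)
Op 5: N1 marks N2=suspect -> (suspect,v1)
Op 6: N2 marks N0=dead -> (dead,v2)
Op 7: N2 marks N1=suspect -> (suspect,v1)
Op 8: N2 marks N2=dead -> (dead,v1)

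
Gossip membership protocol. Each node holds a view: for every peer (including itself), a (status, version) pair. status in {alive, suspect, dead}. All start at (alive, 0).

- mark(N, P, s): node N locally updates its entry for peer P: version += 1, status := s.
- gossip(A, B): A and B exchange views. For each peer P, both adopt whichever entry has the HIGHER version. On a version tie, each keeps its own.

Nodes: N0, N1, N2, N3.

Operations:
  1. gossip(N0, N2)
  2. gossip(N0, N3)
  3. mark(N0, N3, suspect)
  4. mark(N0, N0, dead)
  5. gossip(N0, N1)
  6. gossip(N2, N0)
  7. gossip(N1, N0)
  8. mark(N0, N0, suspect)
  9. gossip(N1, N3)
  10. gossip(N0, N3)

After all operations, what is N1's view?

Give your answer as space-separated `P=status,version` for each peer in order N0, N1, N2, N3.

Op 1: gossip N0<->N2 -> N0.N0=(alive,v0) N0.N1=(alive,v0) N0.N2=(alive,v0) N0.N3=(alive,v0) | N2.N0=(alive,v0) N2.N1=(alive,v0) N2.N2=(alive,v0) N2.N3=(alive,v0)
Op 2: gossip N0<->N3 -> N0.N0=(alive,v0) N0.N1=(alive,v0) N0.N2=(alive,v0) N0.N3=(alive,v0) | N3.N0=(alive,v0) N3.N1=(alive,v0) N3.N2=(alive,v0) N3.N3=(alive,v0)
Op 3: N0 marks N3=suspect -> (suspect,v1)
Op 4: N0 marks N0=dead -> (dead,v1)
Op 5: gossip N0<->N1 -> N0.N0=(dead,v1) N0.N1=(alive,v0) N0.N2=(alive,v0) N0.N3=(suspect,v1) | N1.N0=(dead,v1) N1.N1=(alive,v0) N1.N2=(alive,v0) N1.N3=(suspect,v1)
Op 6: gossip N2<->N0 -> N2.N0=(dead,v1) N2.N1=(alive,v0) N2.N2=(alive,v0) N2.N3=(suspect,v1) | N0.N0=(dead,v1) N0.N1=(alive,v0) N0.N2=(alive,v0) N0.N3=(suspect,v1)
Op 7: gossip N1<->N0 -> N1.N0=(dead,v1) N1.N1=(alive,v0) N1.N2=(alive,v0) N1.N3=(suspect,v1) | N0.N0=(dead,v1) N0.N1=(alive,v0) N0.N2=(alive,v0) N0.N3=(suspect,v1)
Op 8: N0 marks N0=suspect -> (suspect,v2)
Op 9: gossip N1<->N3 -> N1.N0=(dead,v1) N1.N1=(alive,v0) N1.N2=(alive,v0) N1.N3=(suspect,v1) | N3.N0=(dead,v1) N3.N1=(alive,v0) N3.N2=(alive,v0) N3.N3=(suspect,v1)
Op 10: gossip N0<->N3 -> N0.N0=(suspect,v2) N0.N1=(alive,v0) N0.N2=(alive,v0) N0.N3=(suspect,v1) | N3.N0=(suspect,v2) N3.N1=(alive,v0) N3.N2=(alive,v0) N3.N3=(suspect,v1)

Answer: N0=dead,1 N1=alive,0 N2=alive,0 N3=suspect,1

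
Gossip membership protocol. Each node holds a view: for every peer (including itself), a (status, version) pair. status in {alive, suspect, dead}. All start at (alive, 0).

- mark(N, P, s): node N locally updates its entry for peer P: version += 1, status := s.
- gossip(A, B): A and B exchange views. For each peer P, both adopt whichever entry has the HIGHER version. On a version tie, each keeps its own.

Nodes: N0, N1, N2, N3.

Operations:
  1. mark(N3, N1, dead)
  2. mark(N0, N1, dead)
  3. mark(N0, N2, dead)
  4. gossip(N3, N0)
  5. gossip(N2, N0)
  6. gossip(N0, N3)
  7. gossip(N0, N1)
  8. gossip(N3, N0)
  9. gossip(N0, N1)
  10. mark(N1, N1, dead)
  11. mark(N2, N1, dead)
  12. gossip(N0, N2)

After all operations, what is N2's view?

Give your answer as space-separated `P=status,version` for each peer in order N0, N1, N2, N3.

Op 1: N3 marks N1=dead -> (dead,v1)
Op 2: N0 marks N1=dead -> (dead,v1)
Op 3: N0 marks N2=dead -> (dead,v1)
Op 4: gossip N3<->N0 -> N3.N0=(alive,v0) N3.N1=(dead,v1) N3.N2=(dead,v1) N3.N3=(alive,v0) | N0.N0=(alive,v0) N0.N1=(dead,v1) N0.N2=(dead,v1) N0.N3=(alive,v0)
Op 5: gossip N2<->N0 -> N2.N0=(alive,v0) N2.N1=(dead,v1) N2.N2=(dead,v1) N2.N3=(alive,v0) | N0.N0=(alive,v0) N0.N1=(dead,v1) N0.N2=(dead,v1) N0.N3=(alive,v0)
Op 6: gossip N0<->N3 -> N0.N0=(alive,v0) N0.N1=(dead,v1) N0.N2=(dead,v1) N0.N3=(alive,v0) | N3.N0=(alive,v0) N3.N1=(dead,v1) N3.N2=(dead,v1) N3.N3=(alive,v0)
Op 7: gossip N0<->N1 -> N0.N0=(alive,v0) N0.N1=(dead,v1) N0.N2=(dead,v1) N0.N3=(alive,v0) | N1.N0=(alive,v0) N1.N1=(dead,v1) N1.N2=(dead,v1) N1.N3=(alive,v0)
Op 8: gossip N3<->N0 -> N3.N0=(alive,v0) N3.N1=(dead,v1) N3.N2=(dead,v1) N3.N3=(alive,v0) | N0.N0=(alive,v0) N0.N1=(dead,v1) N0.N2=(dead,v1) N0.N3=(alive,v0)
Op 9: gossip N0<->N1 -> N0.N0=(alive,v0) N0.N1=(dead,v1) N0.N2=(dead,v1) N0.N3=(alive,v0) | N1.N0=(alive,v0) N1.N1=(dead,v1) N1.N2=(dead,v1) N1.N3=(alive,v0)
Op 10: N1 marks N1=dead -> (dead,v2)
Op 11: N2 marks N1=dead -> (dead,v2)
Op 12: gossip N0<->N2 -> N0.N0=(alive,v0) N0.N1=(dead,v2) N0.N2=(dead,v1) N0.N3=(alive,v0) | N2.N0=(alive,v0) N2.N1=(dead,v2) N2.N2=(dead,v1) N2.N3=(alive,v0)

Answer: N0=alive,0 N1=dead,2 N2=dead,1 N3=alive,0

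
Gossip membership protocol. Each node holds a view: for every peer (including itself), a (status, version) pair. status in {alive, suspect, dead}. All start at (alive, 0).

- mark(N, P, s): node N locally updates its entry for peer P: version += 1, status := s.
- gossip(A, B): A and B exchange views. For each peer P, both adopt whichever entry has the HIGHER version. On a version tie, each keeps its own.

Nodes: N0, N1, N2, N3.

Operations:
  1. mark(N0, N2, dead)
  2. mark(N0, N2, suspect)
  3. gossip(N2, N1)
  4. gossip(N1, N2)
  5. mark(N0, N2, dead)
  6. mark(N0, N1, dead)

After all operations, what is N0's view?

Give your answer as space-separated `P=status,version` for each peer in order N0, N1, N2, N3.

Op 1: N0 marks N2=dead -> (dead,v1)
Op 2: N0 marks N2=suspect -> (suspect,v2)
Op 3: gossip N2<->N1 -> N2.N0=(alive,v0) N2.N1=(alive,v0) N2.N2=(alive,v0) N2.N3=(alive,v0) | N1.N0=(alive,v0) N1.N1=(alive,v0) N1.N2=(alive,v0) N1.N3=(alive,v0)
Op 4: gossip N1<->N2 -> N1.N0=(alive,v0) N1.N1=(alive,v0) N1.N2=(alive,v0) N1.N3=(alive,v0) | N2.N0=(alive,v0) N2.N1=(alive,v0) N2.N2=(alive,v0) N2.N3=(alive,v0)
Op 5: N0 marks N2=dead -> (dead,v3)
Op 6: N0 marks N1=dead -> (dead,v1)

Answer: N0=alive,0 N1=dead,1 N2=dead,3 N3=alive,0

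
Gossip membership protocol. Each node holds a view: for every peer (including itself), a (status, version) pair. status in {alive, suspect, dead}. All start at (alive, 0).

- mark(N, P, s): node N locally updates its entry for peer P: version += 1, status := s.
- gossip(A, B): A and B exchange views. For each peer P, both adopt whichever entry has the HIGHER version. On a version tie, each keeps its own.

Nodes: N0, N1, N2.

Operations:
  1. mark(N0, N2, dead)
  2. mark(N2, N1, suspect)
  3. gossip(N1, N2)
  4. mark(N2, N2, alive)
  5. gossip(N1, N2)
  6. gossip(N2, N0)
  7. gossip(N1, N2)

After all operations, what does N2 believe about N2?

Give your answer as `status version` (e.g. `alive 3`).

Answer: alive 1

Derivation:
Op 1: N0 marks N2=dead -> (dead,v1)
Op 2: N2 marks N1=suspect -> (suspect,v1)
Op 3: gossip N1<->N2 -> N1.N0=(alive,v0) N1.N1=(suspect,v1) N1.N2=(alive,v0) | N2.N0=(alive,v0) N2.N1=(suspect,v1) N2.N2=(alive,v0)
Op 4: N2 marks N2=alive -> (alive,v1)
Op 5: gossip N1<->N2 -> N1.N0=(alive,v0) N1.N1=(suspect,v1) N1.N2=(alive,v1) | N2.N0=(alive,v0) N2.N1=(suspect,v1) N2.N2=(alive,v1)
Op 6: gossip N2<->N0 -> N2.N0=(alive,v0) N2.N1=(suspect,v1) N2.N2=(alive,v1) | N0.N0=(alive,v0) N0.N1=(suspect,v1) N0.N2=(dead,v1)
Op 7: gossip N1<->N2 -> N1.N0=(alive,v0) N1.N1=(suspect,v1) N1.N2=(alive,v1) | N2.N0=(alive,v0) N2.N1=(suspect,v1) N2.N2=(alive,v1)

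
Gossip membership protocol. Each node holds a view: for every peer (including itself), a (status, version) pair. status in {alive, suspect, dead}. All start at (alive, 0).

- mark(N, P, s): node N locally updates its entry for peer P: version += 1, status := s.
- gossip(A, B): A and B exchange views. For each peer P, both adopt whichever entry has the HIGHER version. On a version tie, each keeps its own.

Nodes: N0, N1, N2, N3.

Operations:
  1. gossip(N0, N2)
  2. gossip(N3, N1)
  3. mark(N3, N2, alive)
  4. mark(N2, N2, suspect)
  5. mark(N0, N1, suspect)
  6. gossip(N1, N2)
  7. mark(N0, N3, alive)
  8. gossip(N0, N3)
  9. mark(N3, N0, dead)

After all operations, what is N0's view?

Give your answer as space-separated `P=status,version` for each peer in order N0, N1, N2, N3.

Op 1: gossip N0<->N2 -> N0.N0=(alive,v0) N0.N1=(alive,v0) N0.N2=(alive,v0) N0.N3=(alive,v0) | N2.N0=(alive,v0) N2.N1=(alive,v0) N2.N2=(alive,v0) N2.N3=(alive,v0)
Op 2: gossip N3<->N1 -> N3.N0=(alive,v0) N3.N1=(alive,v0) N3.N2=(alive,v0) N3.N3=(alive,v0) | N1.N0=(alive,v0) N1.N1=(alive,v0) N1.N2=(alive,v0) N1.N3=(alive,v0)
Op 3: N3 marks N2=alive -> (alive,v1)
Op 4: N2 marks N2=suspect -> (suspect,v1)
Op 5: N0 marks N1=suspect -> (suspect,v1)
Op 6: gossip N1<->N2 -> N1.N0=(alive,v0) N1.N1=(alive,v0) N1.N2=(suspect,v1) N1.N3=(alive,v0) | N2.N0=(alive,v0) N2.N1=(alive,v0) N2.N2=(suspect,v1) N2.N3=(alive,v0)
Op 7: N0 marks N3=alive -> (alive,v1)
Op 8: gossip N0<->N3 -> N0.N0=(alive,v0) N0.N1=(suspect,v1) N0.N2=(alive,v1) N0.N3=(alive,v1) | N3.N0=(alive,v0) N3.N1=(suspect,v1) N3.N2=(alive,v1) N3.N3=(alive,v1)
Op 9: N3 marks N0=dead -> (dead,v1)

Answer: N0=alive,0 N1=suspect,1 N2=alive,1 N3=alive,1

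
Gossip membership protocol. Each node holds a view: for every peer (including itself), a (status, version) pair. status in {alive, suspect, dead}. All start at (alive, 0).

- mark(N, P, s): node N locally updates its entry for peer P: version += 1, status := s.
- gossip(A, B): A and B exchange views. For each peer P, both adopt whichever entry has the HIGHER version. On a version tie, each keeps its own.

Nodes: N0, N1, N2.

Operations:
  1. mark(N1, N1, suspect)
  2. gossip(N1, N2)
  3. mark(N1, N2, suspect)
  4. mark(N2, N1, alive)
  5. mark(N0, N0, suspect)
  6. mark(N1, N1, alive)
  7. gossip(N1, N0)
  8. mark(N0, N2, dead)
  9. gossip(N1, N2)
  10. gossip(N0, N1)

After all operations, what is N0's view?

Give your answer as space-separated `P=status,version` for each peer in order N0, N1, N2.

Answer: N0=suspect,1 N1=alive,2 N2=dead,2

Derivation:
Op 1: N1 marks N1=suspect -> (suspect,v1)
Op 2: gossip N1<->N2 -> N1.N0=(alive,v0) N1.N1=(suspect,v1) N1.N2=(alive,v0) | N2.N0=(alive,v0) N2.N1=(suspect,v1) N2.N2=(alive,v0)
Op 3: N1 marks N2=suspect -> (suspect,v1)
Op 4: N2 marks N1=alive -> (alive,v2)
Op 5: N0 marks N0=suspect -> (suspect,v1)
Op 6: N1 marks N1=alive -> (alive,v2)
Op 7: gossip N1<->N0 -> N1.N0=(suspect,v1) N1.N1=(alive,v2) N1.N2=(suspect,v1) | N0.N0=(suspect,v1) N0.N1=(alive,v2) N0.N2=(suspect,v1)
Op 8: N0 marks N2=dead -> (dead,v2)
Op 9: gossip N1<->N2 -> N1.N0=(suspect,v1) N1.N1=(alive,v2) N1.N2=(suspect,v1) | N2.N0=(suspect,v1) N2.N1=(alive,v2) N2.N2=(suspect,v1)
Op 10: gossip N0<->N1 -> N0.N0=(suspect,v1) N0.N1=(alive,v2) N0.N2=(dead,v2) | N1.N0=(suspect,v1) N1.N1=(alive,v2) N1.N2=(dead,v2)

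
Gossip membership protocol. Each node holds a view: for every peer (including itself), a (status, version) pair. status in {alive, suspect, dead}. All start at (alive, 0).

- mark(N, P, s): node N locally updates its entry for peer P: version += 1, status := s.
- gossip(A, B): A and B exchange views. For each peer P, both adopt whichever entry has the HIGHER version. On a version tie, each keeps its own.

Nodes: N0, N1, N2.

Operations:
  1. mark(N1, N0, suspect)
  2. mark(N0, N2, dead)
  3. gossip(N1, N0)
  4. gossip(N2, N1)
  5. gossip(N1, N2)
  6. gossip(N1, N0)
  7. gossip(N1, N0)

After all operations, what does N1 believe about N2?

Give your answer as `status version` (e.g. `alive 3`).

Op 1: N1 marks N0=suspect -> (suspect,v1)
Op 2: N0 marks N2=dead -> (dead,v1)
Op 3: gossip N1<->N0 -> N1.N0=(suspect,v1) N1.N1=(alive,v0) N1.N2=(dead,v1) | N0.N0=(suspect,v1) N0.N1=(alive,v0) N0.N2=(dead,v1)
Op 4: gossip N2<->N1 -> N2.N0=(suspect,v1) N2.N1=(alive,v0) N2.N2=(dead,v1) | N1.N0=(suspect,v1) N1.N1=(alive,v0) N1.N2=(dead,v1)
Op 5: gossip N1<->N2 -> N1.N0=(suspect,v1) N1.N1=(alive,v0) N1.N2=(dead,v1) | N2.N0=(suspect,v1) N2.N1=(alive,v0) N2.N2=(dead,v1)
Op 6: gossip N1<->N0 -> N1.N0=(suspect,v1) N1.N1=(alive,v0) N1.N2=(dead,v1) | N0.N0=(suspect,v1) N0.N1=(alive,v0) N0.N2=(dead,v1)
Op 7: gossip N1<->N0 -> N1.N0=(suspect,v1) N1.N1=(alive,v0) N1.N2=(dead,v1) | N0.N0=(suspect,v1) N0.N1=(alive,v0) N0.N2=(dead,v1)

Answer: dead 1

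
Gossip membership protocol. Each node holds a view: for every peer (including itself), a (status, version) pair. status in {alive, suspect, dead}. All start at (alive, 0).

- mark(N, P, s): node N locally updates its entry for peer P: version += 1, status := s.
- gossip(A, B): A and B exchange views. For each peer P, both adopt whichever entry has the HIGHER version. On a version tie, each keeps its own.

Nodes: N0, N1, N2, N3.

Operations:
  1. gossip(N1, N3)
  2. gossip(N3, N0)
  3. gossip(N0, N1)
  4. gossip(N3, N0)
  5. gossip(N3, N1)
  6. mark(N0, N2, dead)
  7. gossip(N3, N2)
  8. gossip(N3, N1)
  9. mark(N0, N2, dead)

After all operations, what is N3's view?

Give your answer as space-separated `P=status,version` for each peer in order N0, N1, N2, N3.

Op 1: gossip N1<->N3 -> N1.N0=(alive,v0) N1.N1=(alive,v0) N1.N2=(alive,v0) N1.N3=(alive,v0) | N3.N0=(alive,v0) N3.N1=(alive,v0) N3.N2=(alive,v0) N3.N3=(alive,v0)
Op 2: gossip N3<->N0 -> N3.N0=(alive,v0) N3.N1=(alive,v0) N3.N2=(alive,v0) N3.N3=(alive,v0) | N0.N0=(alive,v0) N0.N1=(alive,v0) N0.N2=(alive,v0) N0.N3=(alive,v0)
Op 3: gossip N0<->N1 -> N0.N0=(alive,v0) N0.N1=(alive,v0) N0.N2=(alive,v0) N0.N3=(alive,v0) | N1.N0=(alive,v0) N1.N1=(alive,v0) N1.N2=(alive,v0) N1.N3=(alive,v0)
Op 4: gossip N3<->N0 -> N3.N0=(alive,v0) N3.N1=(alive,v0) N3.N2=(alive,v0) N3.N3=(alive,v0) | N0.N0=(alive,v0) N0.N1=(alive,v0) N0.N2=(alive,v0) N0.N3=(alive,v0)
Op 5: gossip N3<->N1 -> N3.N0=(alive,v0) N3.N1=(alive,v0) N3.N2=(alive,v0) N3.N3=(alive,v0) | N1.N0=(alive,v0) N1.N1=(alive,v0) N1.N2=(alive,v0) N1.N3=(alive,v0)
Op 6: N0 marks N2=dead -> (dead,v1)
Op 7: gossip N3<->N2 -> N3.N0=(alive,v0) N3.N1=(alive,v0) N3.N2=(alive,v0) N3.N3=(alive,v0) | N2.N0=(alive,v0) N2.N1=(alive,v0) N2.N2=(alive,v0) N2.N3=(alive,v0)
Op 8: gossip N3<->N1 -> N3.N0=(alive,v0) N3.N1=(alive,v0) N3.N2=(alive,v0) N3.N3=(alive,v0) | N1.N0=(alive,v0) N1.N1=(alive,v0) N1.N2=(alive,v0) N1.N3=(alive,v0)
Op 9: N0 marks N2=dead -> (dead,v2)

Answer: N0=alive,0 N1=alive,0 N2=alive,0 N3=alive,0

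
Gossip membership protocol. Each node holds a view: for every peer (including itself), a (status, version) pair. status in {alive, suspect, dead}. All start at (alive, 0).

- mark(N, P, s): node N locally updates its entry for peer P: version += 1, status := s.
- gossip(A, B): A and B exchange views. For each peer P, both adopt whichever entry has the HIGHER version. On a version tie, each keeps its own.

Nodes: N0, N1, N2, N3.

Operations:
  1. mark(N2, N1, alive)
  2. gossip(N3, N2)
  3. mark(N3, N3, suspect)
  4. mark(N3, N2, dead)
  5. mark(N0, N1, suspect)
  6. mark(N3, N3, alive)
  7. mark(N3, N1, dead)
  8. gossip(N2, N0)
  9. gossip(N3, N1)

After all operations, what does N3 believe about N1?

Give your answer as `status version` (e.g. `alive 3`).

Answer: dead 2

Derivation:
Op 1: N2 marks N1=alive -> (alive,v1)
Op 2: gossip N3<->N2 -> N3.N0=(alive,v0) N3.N1=(alive,v1) N3.N2=(alive,v0) N3.N3=(alive,v0) | N2.N0=(alive,v0) N2.N1=(alive,v1) N2.N2=(alive,v0) N2.N3=(alive,v0)
Op 3: N3 marks N3=suspect -> (suspect,v1)
Op 4: N3 marks N2=dead -> (dead,v1)
Op 5: N0 marks N1=suspect -> (suspect,v1)
Op 6: N3 marks N3=alive -> (alive,v2)
Op 7: N3 marks N1=dead -> (dead,v2)
Op 8: gossip N2<->N0 -> N2.N0=(alive,v0) N2.N1=(alive,v1) N2.N2=(alive,v0) N2.N3=(alive,v0) | N0.N0=(alive,v0) N0.N1=(suspect,v1) N0.N2=(alive,v0) N0.N3=(alive,v0)
Op 9: gossip N3<->N1 -> N3.N0=(alive,v0) N3.N1=(dead,v2) N3.N2=(dead,v1) N3.N3=(alive,v2) | N1.N0=(alive,v0) N1.N1=(dead,v2) N1.N2=(dead,v1) N1.N3=(alive,v2)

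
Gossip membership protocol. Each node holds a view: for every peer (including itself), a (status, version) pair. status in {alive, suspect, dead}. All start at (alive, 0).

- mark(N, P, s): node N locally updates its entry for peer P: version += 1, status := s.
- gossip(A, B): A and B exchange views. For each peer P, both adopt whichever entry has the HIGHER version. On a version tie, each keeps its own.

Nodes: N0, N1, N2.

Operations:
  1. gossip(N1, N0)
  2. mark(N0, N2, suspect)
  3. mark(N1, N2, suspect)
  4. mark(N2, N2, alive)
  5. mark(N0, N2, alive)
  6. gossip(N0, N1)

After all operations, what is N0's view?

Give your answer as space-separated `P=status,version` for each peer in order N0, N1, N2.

Op 1: gossip N1<->N0 -> N1.N0=(alive,v0) N1.N1=(alive,v0) N1.N2=(alive,v0) | N0.N0=(alive,v0) N0.N1=(alive,v0) N0.N2=(alive,v0)
Op 2: N0 marks N2=suspect -> (suspect,v1)
Op 3: N1 marks N2=suspect -> (suspect,v1)
Op 4: N2 marks N2=alive -> (alive,v1)
Op 5: N0 marks N2=alive -> (alive,v2)
Op 6: gossip N0<->N1 -> N0.N0=(alive,v0) N0.N1=(alive,v0) N0.N2=(alive,v2) | N1.N0=(alive,v0) N1.N1=(alive,v0) N1.N2=(alive,v2)

Answer: N0=alive,0 N1=alive,0 N2=alive,2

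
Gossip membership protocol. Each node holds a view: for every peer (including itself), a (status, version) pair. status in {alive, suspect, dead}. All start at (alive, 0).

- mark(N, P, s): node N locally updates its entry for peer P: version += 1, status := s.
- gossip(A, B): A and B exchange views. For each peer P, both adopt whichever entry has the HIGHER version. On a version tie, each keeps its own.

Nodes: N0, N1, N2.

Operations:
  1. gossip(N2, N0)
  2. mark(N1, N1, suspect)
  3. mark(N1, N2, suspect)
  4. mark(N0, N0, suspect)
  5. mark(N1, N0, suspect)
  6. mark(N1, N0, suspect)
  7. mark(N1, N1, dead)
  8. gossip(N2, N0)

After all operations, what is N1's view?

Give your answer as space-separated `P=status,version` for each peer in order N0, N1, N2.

Op 1: gossip N2<->N0 -> N2.N0=(alive,v0) N2.N1=(alive,v0) N2.N2=(alive,v0) | N0.N0=(alive,v0) N0.N1=(alive,v0) N0.N2=(alive,v0)
Op 2: N1 marks N1=suspect -> (suspect,v1)
Op 3: N1 marks N2=suspect -> (suspect,v1)
Op 4: N0 marks N0=suspect -> (suspect,v1)
Op 5: N1 marks N0=suspect -> (suspect,v1)
Op 6: N1 marks N0=suspect -> (suspect,v2)
Op 7: N1 marks N1=dead -> (dead,v2)
Op 8: gossip N2<->N0 -> N2.N0=(suspect,v1) N2.N1=(alive,v0) N2.N2=(alive,v0) | N0.N0=(suspect,v1) N0.N1=(alive,v0) N0.N2=(alive,v0)

Answer: N0=suspect,2 N1=dead,2 N2=suspect,1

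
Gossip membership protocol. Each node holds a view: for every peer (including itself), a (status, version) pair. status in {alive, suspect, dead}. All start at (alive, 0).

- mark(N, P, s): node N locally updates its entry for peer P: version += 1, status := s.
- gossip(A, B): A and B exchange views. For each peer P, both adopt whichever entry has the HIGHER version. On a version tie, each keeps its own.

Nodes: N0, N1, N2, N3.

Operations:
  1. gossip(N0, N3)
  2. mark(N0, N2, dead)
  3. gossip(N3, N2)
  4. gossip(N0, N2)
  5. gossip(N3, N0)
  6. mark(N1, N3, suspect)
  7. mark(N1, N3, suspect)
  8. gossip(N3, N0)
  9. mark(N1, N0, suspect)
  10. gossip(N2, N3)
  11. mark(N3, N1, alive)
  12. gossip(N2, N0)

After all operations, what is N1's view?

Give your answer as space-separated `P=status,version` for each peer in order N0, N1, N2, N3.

Answer: N0=suspect,1 N1=alive,0 N2=alive,0 N3=suspect,2

Derivation:
Op 1: gossip N0<->N3 -> N0.N0=(alive,v0) N0.N1=(alive,v0) N0.N2=(alive,v0) N0.N3=(alive,v0) | N3.N0=(alive,v0) N3.N1=(alive,v0) N3.N2=(alive,v0) N3.N3=(alive,v0)
Op 2: N0 marks N2=dead -> (dead,v1)
Op 3: gossip N3<->N2 -> N3.N0=(alive,v0) N3.N1=(alive,v0) N3.N2=(alive,v0) N3.N3=(alive,v0) | N2.N0=(alive,v0) N2.N1=(alive,v0) N2.N2=(alive,v0) N2.N3=(alive,v0)
Op 4: gossip N0<->N2 -> N0.N0=(alive,v0) N0.N1=(alive,v0) N0.N2=(dead,v1) N0.N3=(alive,v0) | N2.N0=(alive,v0) N2.N1=(alive,v0) N2.N2=(dead,v1) N2.N3=(alive,v0)
Op 5: gossip N3<->N0 -> N3.N0=(alive,v0) N3.N1=(alive,v0) N3.N2=(dead,v1) N3.N3=(alive,v0) | N0.N0=(alive,v0) N0.N1=(alive,v0) N0.N2=(dead,v1) N0.N3=(alive,v0)
Op 6: N1 marks N3=suspect -> (suspect,v1)
Op 7: N1 marks N3=suspect -> (suspect,v2)
Op 8: gossip N3<->N0 -> N3.N0=(alive,v0) N3.N1=(alive,v0) N3.N2=(dead,v1) N3.N3=(alive,v0) | N0.N0=(alive,v0) N0.N1=(alive,v0) N0.N2=(dead,v1) N0.N3=(alive,v0)
Op 9: N1 marks N0=suspect -> (suspect,v1)
Op 10: gossip N2<->N3 -> N2.N0=(alive,v0) N2.N1=(alive,v0) N2.N2=(dead,v1) N2.N3=(alive,v0) | N3.N0=(alive,v0) N3.N1=(alive,v0) N3.N2=(dead,v1) N3.N3=(alive,v0)
Op 11: N3 marks N1=alive -> (alive,v1)
Op 12: gossip N2<->N0 -> N2.N0=(alive,v0) N2.N1=(alive,v0) N2.N2=(dead,v1) N2.N3=(alive,v0) | N0.N0=(alive,v0) N0.N1=(alive,v0) N0.N2=(dead,v1) N0.N3=(alive,v0)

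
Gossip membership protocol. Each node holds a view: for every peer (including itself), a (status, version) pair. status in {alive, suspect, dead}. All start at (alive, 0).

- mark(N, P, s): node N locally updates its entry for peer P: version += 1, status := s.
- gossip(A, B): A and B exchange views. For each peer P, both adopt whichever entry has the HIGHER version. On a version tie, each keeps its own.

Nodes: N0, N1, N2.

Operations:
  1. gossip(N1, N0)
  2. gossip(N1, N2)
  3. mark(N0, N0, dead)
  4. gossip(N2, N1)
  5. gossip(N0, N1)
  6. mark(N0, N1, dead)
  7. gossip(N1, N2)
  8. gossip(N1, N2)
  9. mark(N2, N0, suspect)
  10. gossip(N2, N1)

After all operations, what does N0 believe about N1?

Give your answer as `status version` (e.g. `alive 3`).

Answer: dead 1

Derivation:
Op 1: gossip N1<->N0 -> N1.N0=(alive,v0) N1.N1=(alive,v0) N1.N2=(alive,v0) | N0.N0=(alive,v0) N0.N1=(alive,v0) N0.N2=(alive,v0)
Op 2: gossip N1<->N2 -> N1.N0=(alive,v0) N1.N1=(alive,v0) N1.N2=(alive,v0) | N2.N0=(alive,v0) N2.N1=(alive,v0) N2.N2=(alive,v0)
Op 3: N0 marks N0=dead -> (dead,v1)
Op 4: gossip N2<->N1 -> N2.N0=(alive,v0) N2.N1=(alive,v0) N2.N2=(alive,v0) | N1.N0=(alive,v0) N1.N1=(alive,v0) N1.N2=(alive,v0)
Op 5: gossip N0<->N1 -> N0.N0=(dead,v1) N0.N1=(alive,v0) N0.N2=(alive,v0) | N1.N0=(dead,v1) N1.N1=(alive,v0) N1.N2=(alive,v0)
Op 6: N0 marks N1=dead -> (dead,v1)
Op 7: gossip N1<->N2 -> N1.N0=(dead,v1) N1.N1=(alive,v0) N1.N2=(alive,v0) | N2.N0=(dead,v1) N2.N1=(alive,v0) N2.N2=(alive,v0)
Op 8: gossip N1<->N2 -> N1.N0=(dead,v1) N1.N1=(alive,v0) N1.N2=(alive,v0) | N2.N0=(dead,v1) N2.N1=(alive,v0) N2.N2=(alive,v0)
Op 9: N2 marks N0=suspect -> (suspect,v2)
Op 10: gossip N2<->N1 -> N2.N0=(suspect,v2) N2.N1=(alive,v0) N2.N2=(alive,v0) | N1.N0=(suspect,v2) N1.N1=(alive,v0) N1.N2=(alive,v0)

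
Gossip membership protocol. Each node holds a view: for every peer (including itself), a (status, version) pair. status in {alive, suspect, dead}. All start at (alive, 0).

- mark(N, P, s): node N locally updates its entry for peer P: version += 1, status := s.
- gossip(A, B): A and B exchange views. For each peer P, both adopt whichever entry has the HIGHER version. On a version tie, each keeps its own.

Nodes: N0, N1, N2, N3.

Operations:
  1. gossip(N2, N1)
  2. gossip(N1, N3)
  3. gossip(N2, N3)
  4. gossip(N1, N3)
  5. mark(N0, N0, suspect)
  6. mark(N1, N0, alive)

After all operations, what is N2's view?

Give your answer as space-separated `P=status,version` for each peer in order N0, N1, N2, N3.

Answer: N0=alive,0 N1=alive,0 N2=alive,0 N3=alive,0

Derivation:
Op 1: gossip N2<->N1 -> N2.N0=(alive,v0) N2.N1=(alive,v0) N2.N2=(alive,v0) N2.N3=(alive,v0) | N1.N0=(alive,v0) N1.N1=(alive,v0) N1.N2=(alive,v0) N1.N3=(alive,v0)
Op 2: gossip N1<->N3 -> N1.N0=(alive,v0) N1.N1=(alive,v0) N1.N2=(alive,v0) N1.N3=(alive,v0) | N3.N0=(alive,v0) N3.N1=(alive,v0) N3.N2=(alive,v0) N3.N3=(alive,v0)
Op 3: gossip N2<->N3 -> N2.N0=(alive,v0) N2.N1=(alive,v0) N2.N2=(alive,v0) N2.N3=(alive,v0) | N3.N0=(alive,v0) N3.N1=(alive,v0) N3.N2=(alive,v0) N3.N3=(alive,v0)
Op 4: gossip N1<->N3 -> N1.N0=(alive,v0) N1.N1=(alive,v0) N1.N2=(alive,v0) N1.N3=(alive,v0) | N3.N0=(alive,v0) N3.N1=(alive,v0) N3.N2=(alive,v0) N3.N3=(alive,v0)
Op 5: N0 marks N0=suspect -> (suspect,v1)
Op 6: N1 marks N0=alive -> (alive,v1)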